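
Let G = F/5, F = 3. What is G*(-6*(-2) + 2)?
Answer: 42/5 ≈ 8.4000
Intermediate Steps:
G = ⅗ (G = 3/5 = 3*(⅕) = ⅗ ≈ 0.60000)
G*(-6*(-2) + 2) = 3*(-6*(-2) + 2)/5 = 3*(12 + 2)/5 = (⅗)*14 = 42/5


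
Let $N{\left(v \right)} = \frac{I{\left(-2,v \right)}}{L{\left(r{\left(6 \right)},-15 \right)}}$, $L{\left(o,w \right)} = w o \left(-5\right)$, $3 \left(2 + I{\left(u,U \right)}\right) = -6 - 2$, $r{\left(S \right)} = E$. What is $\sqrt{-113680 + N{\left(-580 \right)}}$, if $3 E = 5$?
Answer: $\frac{i \sqrt{639450210}}{75} \approx 337.16 i$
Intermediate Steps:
$E = \frac{5}{3}$ ($E = \frac{1}{3} \cdot 5 = \frac{5}{3} \approx 1.6667$)
$r{\left(S \right)} = \frac{5}{3}$
$I{\left(u,U \right)} = - \frac{14}{3}$ ($I{\left(u,U \right)} = -2 + \frac{-6 - 2}{3} = -2 + \frac{1}{3} \left(-8\right) = -2 - \frac{8}{3} = - \frac{14}{3}$)
$L{\left(o,w \right)} = - 5 o w$ ($L{\left(o,w \right)} = o w \left(-5\right) = - 5 o w$)
$N{\left(v \right)} = - \frac{14}{375}$ ($N{\left(v \right)} = - \frac{14}{3 \left(\left(-5\right) \frac{5}{3} \left(-15\right)\right)} = - \frac{14}{3 \cdot 125} = \left(- \frac{14}{3}\right) \frac{1}{125} = - \frac{14}{375}$)
$\sqrt{-113680 + N{\left(-580 \right)}} = \sqrt{-113680 - \frac{14}{375}} = \sqrt{- \frac{42630014}{375}} = \frac{i \sqrt{639450210}}{75}$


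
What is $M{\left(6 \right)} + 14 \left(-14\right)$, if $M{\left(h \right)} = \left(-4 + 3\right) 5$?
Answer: $-201$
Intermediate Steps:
$M{\left(h \right)} = -5$ ($M{\left(h \right)} = \left(-1\right) 5 = -5$)
$M{\left(6 \right)} + 14 \left(-14\right) = -5 + 14 \left(-14\right) = -5 - 196 = -201$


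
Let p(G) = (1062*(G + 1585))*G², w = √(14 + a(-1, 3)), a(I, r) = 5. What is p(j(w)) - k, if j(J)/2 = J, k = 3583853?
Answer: 124344667 + 161424*√19 ≈ 1.2505e+8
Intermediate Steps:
w = √19 (w = √(14 + 5) = √19 ≈ 4.3589)
j(J) = 2*J
p(G) = G²*(1683270 + 1062*G) (p(G) = (1062*(1585 + G))*G² = (1683270 + 1062*G)*G² = G²*(1683270 + 1062*G))
p(j(w)) - k = 1062*(2*√19)²*(1585 + 2*√19) - 1*3583853 = 1062*76*(1585 + 2*√19) - 3583853 = (127928520 + 161424*√19) - 3583853 = 124344667 + 161424*√19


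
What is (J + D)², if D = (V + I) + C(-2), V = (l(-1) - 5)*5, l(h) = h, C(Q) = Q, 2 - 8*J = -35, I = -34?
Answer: 241081/64 ≈ 3766.9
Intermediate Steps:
J = 37/8 (J = ¼ - ⅛*(-35) = ¼ + 35/8 = 37/8 ≈ 4.6250)
V = -30 (V = (-1 - 5)*5 = -6*5 = -30)
D = -66 (D = (-30 - 34) - 2 = -64 - 2 = -66)
(J + D)² = (37/8 - 66)² = (-491/8)² = 241081/64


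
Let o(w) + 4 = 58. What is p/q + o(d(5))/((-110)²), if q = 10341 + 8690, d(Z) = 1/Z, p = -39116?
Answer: -236137963/115137550 ≈ -2.0509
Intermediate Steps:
d(Z) = 1/Z
o(w) = 54 (o(w) = -4 + 58 = 54)
q = 19031
p/q + o(d(5))/((-110)²) = -39116/19031 + 54/((-110)²) = -39116*1/19031 + 54/12100 = -39116/19031 + 54*(1/12100) = -39116/19031 + 27/6050 = -236137963/115137550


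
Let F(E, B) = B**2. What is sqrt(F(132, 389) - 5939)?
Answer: sqrt(145382) ≈ 381.29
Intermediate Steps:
sqrt(F(132, 389) - 5939) = sqrt(389**2 - 5939) = sqrt(151321 - 5939) = sqrt(145382)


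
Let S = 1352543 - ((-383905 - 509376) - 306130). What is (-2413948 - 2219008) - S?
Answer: -7184910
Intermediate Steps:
S = 2551954 (S = 1352543 - (-893281 - 306130) = 1352543 - 1*(-1199411) = 1352543 + 1199411 = 2551954)
(-2413948 - 2219008) - S = (-2413948 - 2219008) - 1*2551954 = -4632956 - 2551954 = -7184910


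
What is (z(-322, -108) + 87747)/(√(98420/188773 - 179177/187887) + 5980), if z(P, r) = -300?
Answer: 18547385929044942060/1268349619728761681 - 1136811*I*√3217711128284446899/1268349619728761681 ≈ 14.623 - 0.0016078*I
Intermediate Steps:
(z(-322, -108) + 87747)/(√(98420/188773 - 179177/187887) + 5980) = (-300 + 87747)/(√(98420/188773 - 179177/187887) + 5980) = 87447/(√(98420*(1/188773) - 179177*1/187887) + 5980) = 87447/(√(98420/188773 - 179177/187887) + 5980) = 87447/(√(-15331941281/35467992651) + 5980) = 87447/(I*√3217711128284446899/2728307127 + 5980) = 87447/(5980 + I*√3217711128284446899/2728307127)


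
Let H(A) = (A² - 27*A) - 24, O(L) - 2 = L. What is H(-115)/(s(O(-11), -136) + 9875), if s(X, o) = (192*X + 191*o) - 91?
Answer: -8153/8960 ≈ -0.90993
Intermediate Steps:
O(L) = 2 + L
s(X, o) = -91 + 191*o + 192*X (s(X, o) = (191*o + 192*X) - 91 = -91 + 191*o + 192*X)
H(A) = -24 + A² - 27*A
H(-115)/(s(O(-11), -136) + 9875) = (-24 + (-115)² - 27*(-115))/((-91 + 191*(-136) + 192*(2 - 11)) + 9875) = (-24 + 13225 + 3105)/((-91 - 25976 + 192*(-9)) + 9875) = 16306/((-91 - 25976 - 1728) + 9875) = 16306/(-27795 + 9875) = 16306/(-17920) = 16306*(-1/17920) = -8153/8960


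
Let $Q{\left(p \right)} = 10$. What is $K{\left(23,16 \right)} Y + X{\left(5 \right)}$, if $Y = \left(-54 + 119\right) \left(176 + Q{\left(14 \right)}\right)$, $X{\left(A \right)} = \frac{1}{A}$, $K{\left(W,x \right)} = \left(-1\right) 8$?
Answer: $- \frac{483599}{5} \approx -96720.0$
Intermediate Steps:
$K{\left(W,x \right)} = -8$
$Y = 12090$ ($Y = \left(-54 + 119\right) \left(176 + 10\right) = 65 \cdot 186 = 12090$)
$K{\left(23,16 \right)} Y + X{\left(5 \right)} = \left(-8\right) 12090 + \frac{1}{5} = -96720 + \frac{1}{5} = - \frac{483599}{5}$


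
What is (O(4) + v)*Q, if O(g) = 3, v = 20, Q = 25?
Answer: 575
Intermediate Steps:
(O(4) + v)*Q = (3 + 20)*25 = 23*25 = 575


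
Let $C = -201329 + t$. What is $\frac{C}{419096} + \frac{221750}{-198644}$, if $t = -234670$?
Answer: $- \frac{44885780839}{20812726456} \approx -2.1567$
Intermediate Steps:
$C = -435999$ ($C = -201329 - 234670 = -435999$)
$\frac{C}{419096} + \frac{221750}{-198644} = - \frac{435999}{419096} + \frac{221750}{-198644} = \left(-435999\right) \frac{1}{419096} + 221750 \left(- \frac{1}{198644}\right) = - \frac{435999}{419096} - \frac{110875}{99322} = - \frac{44885780839}{20812726456}$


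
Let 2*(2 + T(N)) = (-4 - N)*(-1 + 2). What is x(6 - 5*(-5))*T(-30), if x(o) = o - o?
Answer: 0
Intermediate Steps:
x(o) = 0
T(N) = -4 - N/2 (T(N) = -2 + ((-4 - N)*(-1 + 2))/2 = -2 + ((-4 - N)*1)/2 = -2 + (-4 - N)/2 = -2 + (-2 - N/2) = -4 - N/2)
x(6 - 5*(-5))*T(-30) = 0*(-4 - ½*(-30)) = 0*(-4 + 15) = 0*11 = 0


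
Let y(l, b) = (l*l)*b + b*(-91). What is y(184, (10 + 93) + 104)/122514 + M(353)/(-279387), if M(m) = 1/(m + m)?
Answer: 114885904766608/2013795513009 ≈ 57.049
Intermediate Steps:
M(m) = 1/(2*m)
y(l, b) = -91*b + b*l**2 (y(l, b) = l**2*b - 91*b = b*l**2 - 91*b = -91*b + b*l**2)
y(184, (10 + 93) + 104)/122514 + M(353)/(-279387) = (((10 + 93) + 104)*(-91 + 184**2))/122514 + ((1/2)/353)/(-279387) = ((103 + 104)*(-91 + 33856))*(1/122514) + ((1/2)*(1/353))*(-1/279387) = (207*33765)*(1/122514) + (1/706)*(-1/279387) = 6989355*(1/122514) - 1/197247222 = 2329785/40838 - 1/197247222 = 114885904766608/2013795513009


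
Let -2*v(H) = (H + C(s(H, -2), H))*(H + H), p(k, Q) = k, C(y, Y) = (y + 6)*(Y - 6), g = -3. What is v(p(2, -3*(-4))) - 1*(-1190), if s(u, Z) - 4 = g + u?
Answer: 1258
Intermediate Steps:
s(u, Z) = 1 + u (s(u, Z) = 4 + (-3 + u) = 1 + u)
C(y, Y) = (-6 + Y)*(6 + y) (C(y, Y) = (6 + y)*(-6 + Y) = (-6 + Y)*(6 + y))
v(H) = -H*(-42 + H + H*(1 + H)) (v(H) = -(H + (-36 - 6*(1 + H) + 6*H + H*(1 + H)))*(H + H)/2 = -(H + (-36 + (-6 - 6*H) + 6*H + H*(1 + H)))*2*H/2 = -(H + (-42 + H*(1 + H)))*2*H/2 = -(-42 + H + H*(1 + H))*2*H/2 = -H*(-42 + H + H*(1 + H)))
v(p(2, -3*(-4))) - 1*(-1190) = 2*(42 - 1*2**2 - 2*2) - 1*(-1190) = 2*(42 - 1*4 - 4) + 1190 = 2*(42 - 4 - 4) + 1190 = 2*34 + 1190 = 68 + 1190 = 1258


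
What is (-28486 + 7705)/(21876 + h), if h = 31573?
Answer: -20781/53449 ≈ -0.38880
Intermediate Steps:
(-28486 + 7705)/(21876 + h) = (-28486 + 7705)/(21876 + 31573) = -20781/53449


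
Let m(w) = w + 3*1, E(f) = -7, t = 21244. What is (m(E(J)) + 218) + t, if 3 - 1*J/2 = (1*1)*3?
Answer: 21458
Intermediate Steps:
J = 0 (J = 6 - 2*1*1*3 = 6 - 2*3 = 6 - 6 = 0)
m(w) = 3 + w (m(w) = w + 3 = 3 + w)
(m(E(J)) + 218) + t = ((3 - 7) + 218) + 21244 = (-4 + 218) + 21244 = 214 + 21244 = 21458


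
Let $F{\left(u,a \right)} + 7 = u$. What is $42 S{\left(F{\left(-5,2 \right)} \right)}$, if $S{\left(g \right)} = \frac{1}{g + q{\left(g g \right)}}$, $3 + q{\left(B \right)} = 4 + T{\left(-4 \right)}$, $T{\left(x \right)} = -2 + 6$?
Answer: $-6$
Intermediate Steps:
$F{\left(u,a \right)} = -7 + u$
$T{\left(x \right)} = 4$
$q{\left(B \right)} = 5$ ($q{\left(B \right)} = -3 + \left(4 + 4\right) = -3 + 8 = 5$)
$S{\left(g \right)} = \frac{1}{5 + g}$ ($S{\left(g \right)} = \frac{1}{g + 5} = \frac{1}{5 + g}$)
$42 S{\left(F{\left(-5,2 \right)} \right)} = \frac{42}{5 - 12} = \frac{42}{-7} = 42 \left(- \frac{1}{7}\right) = -6$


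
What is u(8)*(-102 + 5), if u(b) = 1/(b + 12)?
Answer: -97/20 ≈ -4.8500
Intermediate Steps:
u(b) = 1/(12 + b)
u(8)*(-102 + 5) = (-102 + 5)/(12 + 8) = -97/20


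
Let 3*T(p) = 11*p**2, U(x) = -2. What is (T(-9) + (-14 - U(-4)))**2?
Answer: 81225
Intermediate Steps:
T(p) = 11*p**2/3 (T(p) = (11*p**2)/3 = 11*p**2/3)
(T(-9) + (-14 - U(-4)))**2 = ((11/3)*(-9)**2 + (-14 - 1*(-2)))**2 = ((11/3)*81 + (-14 + 2))**2 = (297 - 12)**2 = 285**2 = 81225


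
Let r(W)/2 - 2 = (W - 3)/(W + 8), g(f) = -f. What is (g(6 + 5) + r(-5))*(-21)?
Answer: 259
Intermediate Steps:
r(W) = 4 + 2*(-3 + W)/(8 + W) (r(W) = 4 + 2*((W - 3)/(W + 8)) = 4 + 2*((-3 + W)/(8 + W)) = 4 + 2*(-3 + W)/(8 + W))
(g(6 + 5) + r(-5))*(-21) = (-(6 + 5) + 2*(13 + 3*(-5))/(8 - 5))*(-21) = (-1*11 + 2*(13 - 15)/3)*(-21) = (-11 + 2*(1/3)*(-2))*(-21) = (-11 - 4/3)*(-21) = -37/3*(-21) = 259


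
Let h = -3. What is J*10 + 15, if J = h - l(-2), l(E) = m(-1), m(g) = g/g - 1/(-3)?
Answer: -85/3 ≈ -28.333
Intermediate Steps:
m(g) = 4/3 (m(g) = 1 - 1*(-1/3) = 1 + 1/3 = 4/3)
l(E) = 4/3
J = -13/3 (J = -3 - 1*4/3 = -3 - 4/3 = -13/3 ≈ -4.3333)
J*10 + 15 = -13/3*10 + 15 = -130/3 + 15 = -85/3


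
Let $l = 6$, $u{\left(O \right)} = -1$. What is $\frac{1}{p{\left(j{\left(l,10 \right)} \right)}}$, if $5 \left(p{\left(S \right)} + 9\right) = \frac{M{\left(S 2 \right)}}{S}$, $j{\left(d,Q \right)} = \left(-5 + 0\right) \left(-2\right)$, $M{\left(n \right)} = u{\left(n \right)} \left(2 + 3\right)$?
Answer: $- \frac{10}{91} \approx -0.10989$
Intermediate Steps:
$M{\left(n \right)} = -5$ ($M{\left(n \right)} = - (2 + 3) = \left(-1\right) 5 = -5$)
$j{\left(d,Q \right)} = 10$ ($j{\left(d,Q \right)} = \left(-5\right) \left(-2\right) = 10$)
$p{\left(S \right)} = -9 - \frac{1}{S}$ ($p{\left(S \right)} = -9 + \frac{\left(-5\right) \frac{1}{S}}{5} = -9 - \frac{1}{S}$)
$\frac{1}{p{\left(j{\left(l,10 \right)} \right)}} = \frac{1}{-9 - \frac{1}{10}} = \frac{1}{- \frac{91}{10}} = - \frac{10}{91}$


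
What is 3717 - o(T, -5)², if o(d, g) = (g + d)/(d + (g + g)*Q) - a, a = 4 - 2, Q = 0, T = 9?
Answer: 300881/81 ≈ 3714.6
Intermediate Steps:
a = 2
o(d, g) = -2 + (d + g)/d (o(d, g) = (g + d)/(d + (g + g)*0) - 1*2 = (d + g)/(d + (2*g)*0) - 2 = (d + g)/(d + 0) - 2 = (d + g)/d - 2 = -2 + (d + g)/d)
3717 - o(T, -5)² = 3717 - ((-5 - 1*9)/9)² = 3717 - ((-5 - 9)/9)² = 3717 - ((⅑)*(-14))² = 3717 - (-14/9)² = 3717 - 1*196/81 = 3717 - 196/81 = 300881/81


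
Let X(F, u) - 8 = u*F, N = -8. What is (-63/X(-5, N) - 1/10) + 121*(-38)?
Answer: -367953/80 ≈ -4599.4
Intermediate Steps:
X(F, u) = 8 + F*u (X(F, u) = 8 + u*F = 8 + F*u)
(-63/X(-5, N) - 1/10) + 121*(-38) = (-63/(8 - 5*(-8)) - 1/10) + 121*(-38) = (-63/(8 + 40) - 1*1/10) - 4598 = (-63/48 - 1/10) - 4598 = (-63*1/48 - 1/10) - 4598 = (-21/16 - 1/10) - 4598 = -113/80 - 4598 = -367953/80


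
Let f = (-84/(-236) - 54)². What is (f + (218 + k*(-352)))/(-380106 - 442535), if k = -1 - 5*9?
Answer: -67140435/2863613321 ≈ -0.023446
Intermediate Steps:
k = -46 (k = -1 - 45 = -46)
f = 10017225/3481 (f = (-84*(-1/236) - 54)² = (21/59 - 54)² = (-3165/59)² = 10017225/3481 ≈ 2877.7)
(f + (218 + k*(-352)))/(-380106 - 442535) = (10017225/3481 + (218 - 46*(-352)))/(-380106 - 442535) = (10017225/3481 + (218 + 16192))/(-822641) = (10017225/3481 + 16410)*(-1/822641) = (67140435/3481)*(-1/822641) = -67140435/2863613321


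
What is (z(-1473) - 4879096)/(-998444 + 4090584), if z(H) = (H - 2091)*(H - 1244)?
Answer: 1201073/773035 ≈ 1.5537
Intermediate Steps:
z(H) = (-2091 + H)*(-1244 + H)
(z(-1473) - 4879096)/(-998444 + 4090584) = ((2601204 + (-1473)**2 - 3335*(-1473)) - 4879096)/(-998444 + 4090584) = ((2601204 + 2169729 + 4912455) - 4879096)/3092140 = (9683388 - 4879096)*(1/3092140) = 4804292*(1/3092140) = 1201073/773035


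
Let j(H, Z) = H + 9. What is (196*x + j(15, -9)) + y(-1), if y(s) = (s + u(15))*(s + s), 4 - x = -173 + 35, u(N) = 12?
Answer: 27834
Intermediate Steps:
j(H, Z) = 9 + H
x = 142 (x = 4 - (-173 + 35) = 4 - 1*(-138) = 4 + 138 = 142)
y(s) = 2*s*(12 + s) (y(s) = (s + 12)*(s + s) = (12 + s)*(2*s) = 2*s*(12 + s))
(196*x + j(15, -9)) + y(-1) = (196*142 + (9 + 15)) + 2*(-1)*(12 - 1) = (27832 + 24) + 2*(-1)*11 = 27856 - 22 = 27834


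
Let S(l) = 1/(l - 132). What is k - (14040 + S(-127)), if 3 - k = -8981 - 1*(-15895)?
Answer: -5426308/259 ≈ -20951.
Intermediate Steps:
S(l) = 1/(-132 + l)
k = -6911 (k = 3 - (-8981 - 1*(-15895)) = 3 - (-8981 + 15895) = 3 - 1*6914 = 3 - 6914 = -6911)
k - (14040 + S(-127)) = -6911 - (14040 + 1/(-132 - 127)) = -6911 - (14040 + 1/(-259)) = -6911 - (14040 - 1/259) = -6911 - 1*3636359/259 = -6911 - 3636359/259 = -5426308/259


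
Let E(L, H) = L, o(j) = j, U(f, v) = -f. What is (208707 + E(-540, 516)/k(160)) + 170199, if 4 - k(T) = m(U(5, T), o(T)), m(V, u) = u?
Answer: 4925823/13 ≈ 3.7891e+5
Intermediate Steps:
k(T) = 4 - T
(208707 + E(-540, 516)/k(160)) + 170199 = (208707 - 540/(4 - 1*160)) + 170199 = (208707 - 540/(4 - 160)) + 170199 = (208707 - 540/(-156)) + 170199 = (208707 - 540*(-1/156)) + 170199 = (208707 + 45/13) + 170199 = 2713236/13 + 170199 = 4925823/13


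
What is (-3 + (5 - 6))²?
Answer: 16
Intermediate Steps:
(-3 + (5 - 6))² = (-3 - 1)² = (-4)² = 16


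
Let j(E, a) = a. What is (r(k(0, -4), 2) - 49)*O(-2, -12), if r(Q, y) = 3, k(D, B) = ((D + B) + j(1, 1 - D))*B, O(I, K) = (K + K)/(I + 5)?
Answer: 368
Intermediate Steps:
O(I, K) = 2*K/(5 + I) (O(I, K) = (2*K)/(5 + I) = 2*K/(5 + I))
k(D, B) = B*(1 + B) (k(D, B) = ((D + B) + (1 - D))*B = ((B + D) + (1 - D))*B = (1 + B)*B = B*(1 + B))
(r(k(0, -4), 2) - 49)*O(-2, -12) = (3 - 49)*(2*(-12)/(5 - 2)) = -92*(-12)/3 = -46*(-8) = 368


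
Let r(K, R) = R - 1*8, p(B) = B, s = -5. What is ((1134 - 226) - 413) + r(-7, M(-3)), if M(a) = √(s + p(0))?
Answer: 487 + I*√5 ≈ 487.0 + 2.2361*I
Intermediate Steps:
M(a) = I*√5 (M(a) = √(-5 + 0) = √(-5) = I*√5)
r(K, R) = -8 + R (r(K, R) = R - 8 = -8 + R)
((1134 - 226) - 413) + r(-7, M(-3)) = ((1134 - 226) - 413) + (-8 + I*√5) = (908 - 413) + (-8 + I*√5) = 495 + (-8 + I*√5) = 487 + I*√5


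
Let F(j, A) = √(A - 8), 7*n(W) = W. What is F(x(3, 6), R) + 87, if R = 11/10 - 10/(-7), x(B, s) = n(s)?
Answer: 87 + I*√26810/70 ≈ 87.0 + 2.3391*I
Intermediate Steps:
n(W) = W/7
x(B, s) = s/7
R = 177/70 (R = 11*(⅒) - 10*(-⅐) = 11/10 + 10/7 = 177/70 ≈ 2.5286)
F(j, A) = √(-8 + A)
F(x(3, 6), R) + 87 = √(-8 + 177/70) + 87 = √(-383/70) + 87 = I*√26810/70 + 87 = 87 + I*√26810/70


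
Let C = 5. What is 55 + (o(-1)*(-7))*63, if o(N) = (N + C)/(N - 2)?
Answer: 643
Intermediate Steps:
o(N) = (5 + N)/(-2 + N) (o(N) = (N + 5)/(N - 2) = (5 + N)/(-2 + N))
55 + (o(-1)*(-7))*63 = 55 + (((5 - 1)/(-2 - 1))*(-7))*63 = 55 + ((4/(-3))*(-7))*63 = 55 + (-1/3*4*(-7))*63 = 55 - 4/3*(-7)*63 = 55 + (28/3)*63 = 55 + 588 = 643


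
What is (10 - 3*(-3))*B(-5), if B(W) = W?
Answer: -95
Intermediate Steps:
(10 - 3*(-3))*B(-5) = (10 - 3*(-3))*(-5) = (10 + 9)*(-5) = 19*(-5) = -95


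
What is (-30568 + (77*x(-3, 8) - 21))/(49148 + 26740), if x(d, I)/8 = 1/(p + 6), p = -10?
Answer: -30743/75888 ≈ -0.40511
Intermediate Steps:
x(d, I) = -2 (x(d, I) = 8/(-10 + 6) = 8/(-4) = 8*(-1/4) = -2)
(-30568 + (77*x(-3, 8) - 21))/(49148 + 26740) = (-30568 + (77*(-2) - 21))/(49148 + 26740) = (-30568 + (-154 - 21))/75888 = (-30568 - 175)*(1/75888) = -30743*1/75888 = -30743/75888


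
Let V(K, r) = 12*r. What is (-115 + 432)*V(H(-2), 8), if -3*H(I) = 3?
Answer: 30432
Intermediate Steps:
H(I) = -1 (H(I) = -⅓*3 = -1)
(-115 + 432)*V(H(-2), 8) = (-115 + 432)*(12*8) = 317*96 = 30432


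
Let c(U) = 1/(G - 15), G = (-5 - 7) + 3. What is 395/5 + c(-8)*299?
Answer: 1597/24 ≈ 66.542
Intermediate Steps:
G = -9 (G = -12 + 3 = -9)
c(U) = -1/24 (c(U) = 1/(-9 - 15) = 1/(-24) = -1/24)
395/5 + c(-8)*299 = 395/5 - 1/24*299 = 395*(⅕) - 299/24 = 79 - 299/24 = 1597/24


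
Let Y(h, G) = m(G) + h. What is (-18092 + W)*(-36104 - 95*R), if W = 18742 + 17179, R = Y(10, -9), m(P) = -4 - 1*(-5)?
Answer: -662329521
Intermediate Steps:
m(P) = 1 (m(P) = -4 + 5 = 1)
Y(h, G) = 1 + h
R = 11 (R = 1 + 10 = 11)
W = 35921
(-18092 + W)*(-36104 - 95*R) = (-18092 + 35921)*(-36104 - 95*11) = 17829*(-36104 - 1045) = 17829*(-37149) = -662329521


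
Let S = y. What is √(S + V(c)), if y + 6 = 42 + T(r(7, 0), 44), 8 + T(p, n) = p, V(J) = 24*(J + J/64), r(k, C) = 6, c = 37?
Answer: √14974/4 ≈ 30.592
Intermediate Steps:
V(J) = 195*J/8 (V(J) = 24*(J + J*(1/64)) = 24*(J + J/64) = 24*(65*J/64) = 195*J/8)
T(p, n) = -8 + p
y = 34 (y = -6 + (42 + (-8 + 6)) = -6 + (42 - 2) = -6 + 40 = 34)
S = 34
√(S + V(c)) = √(34 + (195/8)*37) = √(34 + 7215/8) = √(7487/8) = √14974/4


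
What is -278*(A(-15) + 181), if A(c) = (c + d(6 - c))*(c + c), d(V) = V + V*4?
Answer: 700282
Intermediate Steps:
d(V) = 5*V (d(V) = V + 4*V = 5*V)
A(c) = 2*c*(30 - 4*c) (A(c) = (c + 5*(6 - c))*(c + c) = (c + (30 - 5*c))*(2*c) = (30 - 4*c)*(2*c) = 2*c*(30 - 4*c))
-278*(A(-15) + 181) = -278*(4*(-15)*(15 - 2*(-15)) + 181) = -278*(4*(-15)*(15 + 30) + 181) = -278*(4*(-15)*45 + 181) = -278*(-2700 + 181) = -278*(-2519) = 700282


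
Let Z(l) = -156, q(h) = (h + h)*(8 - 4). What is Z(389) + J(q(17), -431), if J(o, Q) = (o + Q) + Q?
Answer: -882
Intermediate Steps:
q(h) = 8*h (q(h) = (2*h)*4 = 8*h)
J(o, Q) = o + 2*Q (J(o, Q) = (Q + o) + Q = o + 2*Q)
Z(389) + J(q(17), -431) = -156 + (8*17 + 2*(-431)) = -156 + (136 - 862) = -156 - 726 = -882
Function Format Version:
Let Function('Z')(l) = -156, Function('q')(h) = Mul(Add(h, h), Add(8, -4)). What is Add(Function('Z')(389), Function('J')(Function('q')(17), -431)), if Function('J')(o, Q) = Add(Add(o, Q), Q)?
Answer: -882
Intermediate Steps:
Function('q')(h) = Mul(8, h) (Function('q')(h) = Mul(Mul(2, h), 4) = Mul(8, h))
Function('J')(o, Q) = Add(o, Mul(2, Q)) (Function('J')(o, Q) = Add(Add(Q, o), Q) = Add(o, Mul(2, Q)))
Add(Function('Z')(389), Function('J')(Function('q')(17), -431)) = Add(-156, Add(Mul(8, 17), Mul(2, -431))) = Add(-156, Add(136, -862)) = Add(-156, -726) = -882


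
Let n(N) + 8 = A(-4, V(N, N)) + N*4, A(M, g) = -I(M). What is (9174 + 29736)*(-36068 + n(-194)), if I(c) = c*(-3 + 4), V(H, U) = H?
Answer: -1433755680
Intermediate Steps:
I(c) = c (I(c) = c*1 = c)
A(M, g) = -M
n(N) = -4 + 4*N (n(N) = -8 + (-1*(-4) + N*4) = -8 + (4 + 4*N) = -4 + 4*N)
(9174 + 29736)*(-36068 + n(-194)) = (9174 + 29736)*(-36068 + (-4 + 4*(-194))) = 38910*(-36068 + (-4 - 776)) = 38910*(-36068 - 780) = 38910*(-36848) = -1433755680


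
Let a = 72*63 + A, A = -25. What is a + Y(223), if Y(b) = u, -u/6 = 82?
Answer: 4019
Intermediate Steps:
a = 4511 (a = 72*63 - 25 = 4536 - 25 = 4511)
u = -492 (u = -6*82 = -492)
Y(b) = -492
a + Y(223) = 4511 - 492 = 4019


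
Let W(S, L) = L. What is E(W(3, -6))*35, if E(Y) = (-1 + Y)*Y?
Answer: 1470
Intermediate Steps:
E(Y) = Y*(-1 + Y)
E(W(3, -6))*35 = -6*(-1 - 6)*35 = -6*(-7)*35 = 42*35 = 1470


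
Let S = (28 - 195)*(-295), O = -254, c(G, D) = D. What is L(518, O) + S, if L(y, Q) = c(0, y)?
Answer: 49783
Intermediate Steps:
L(y, Q) = y
S = 49265 (S = -167*(-295) = 49265)
L(518, O) + S = 518 + 49265 = 49783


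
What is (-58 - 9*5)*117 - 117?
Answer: -12168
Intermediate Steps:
(-58 - 9*5)*117 - 117 = (-58 - 45)*117 - 117 = -103*117 - 117 = -12051 - 117 = -12168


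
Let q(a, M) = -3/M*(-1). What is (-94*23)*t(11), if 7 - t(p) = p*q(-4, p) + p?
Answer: 15134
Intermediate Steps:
q(a, M) = 3/M
t(p) = 4 - p (t(p) = 7 - (p*(3/p) + p) = 7 - (3 + p) = 7 + (-3 - p) = 4 - p)
(-94*23)*t(11) = (-94*23)*(4 - 1*11) = -2162*(4 - 11) = -2162*(-7) = 15134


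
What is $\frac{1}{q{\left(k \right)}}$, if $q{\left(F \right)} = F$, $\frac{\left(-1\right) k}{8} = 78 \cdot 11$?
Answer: $- \frac{1}{6864} \approx -0.00014569$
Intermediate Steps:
$k = -6864$ ($k = - 8 \cdot 78 \cdot 11 = \left(-8\right) 858 = -6864$)
$\frac{1}{q{\left(k \right)}} = \frac{1}{-6864} = - \frac{1}{6864}$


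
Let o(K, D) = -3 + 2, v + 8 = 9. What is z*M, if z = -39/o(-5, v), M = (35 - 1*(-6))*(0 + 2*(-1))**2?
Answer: 6396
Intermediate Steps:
v = 1 (v = -8 + 9 = 1)
o(K, D) = -1
M = 164 (M = (35 + 6)*(0 - 2)**2 = 41*(-2)**2 = 41*4 = 164)
z = 39 (z = -39/(-1) = -39*(-1) = 39)
z*M = 39*164 = 6396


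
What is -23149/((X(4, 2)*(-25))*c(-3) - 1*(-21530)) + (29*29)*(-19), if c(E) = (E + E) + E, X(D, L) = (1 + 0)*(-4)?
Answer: -329669919/20630 ≈ -15980.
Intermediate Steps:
X(D, L) = -4 (X(D, L) = 1*(-4) = -4)
c(E) = 3*E (c(E) = 2*E + E = 3*E)
-23149/((X(4, 2)*(-25))*c(-3) - 1*(-21530)) + (29*29)*(-19) = -23149/((-4*(-25))*(3*(-3)) - 1*(-21530)) + (29*29)*(-19) = -23149/(100*(-9) + 21530) + 841*(-19) = -23149/(-900 + 21530) - 15979 = -23149/20630 - 15979 = -329669919/20630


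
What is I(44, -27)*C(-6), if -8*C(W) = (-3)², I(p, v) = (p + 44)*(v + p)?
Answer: -1683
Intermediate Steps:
I(p, v) = (44 + p)*(p + v)
C(W) = -9/8 (C(W) = -⅛*(-3)² = -⅛*9 = -9/8)
I(44, -27)*C(-6) = (44² + 44*44 + 44*(-27) + 44*(-27))*(-9/8) = (1936 + 1936 - 1188 - 1188)*(-9/8) = 1496*(-9/8) = -1683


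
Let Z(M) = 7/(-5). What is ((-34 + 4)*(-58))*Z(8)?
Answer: -2436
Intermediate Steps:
Z(M) = -7/5 (Z(M) = 7*(-⅕) = -7/5)
((-34 + 4)*(-58))*Z(8) = ((-34 + 4)*(-58))*(-7/5) = -30*(-58)*(-7/5) = 1740*(-7/5) = -2436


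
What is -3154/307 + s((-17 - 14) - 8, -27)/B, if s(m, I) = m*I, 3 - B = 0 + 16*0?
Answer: 104603/307 ≈ 340.73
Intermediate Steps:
B = 3 (B = 3 - (0 + 16*0) = 3 - (0 + 0) = 3 - 1*0 = 3 + 0 = 3)
s(m, I) = I*m
-3154/307 + s((-17 - 14) - 8, -27)/B = -3154/307 - 27*((-17 - 14) - 8)/3 = -3154*1/307 - 27*(-31 - 8)*(1/3) = -3154/307 - 27*(-39)*(1/3) = -3154/307 + 1053*(1/3) = -3154/307 + 351 = 104603/307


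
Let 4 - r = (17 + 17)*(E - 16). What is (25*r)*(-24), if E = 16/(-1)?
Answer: -655200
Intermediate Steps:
E = -16 (E = 16*(-1) = -16)
r = 1092 (r = 4 - (17 + 17)*(-16 - 16) = 4 - 34*(-32) = 4 - 1*(-1088) = 4 + 1088 = 1092)
(25*r)*(-24) = (25*1092)*(-24) = 27300*(-24) = -655200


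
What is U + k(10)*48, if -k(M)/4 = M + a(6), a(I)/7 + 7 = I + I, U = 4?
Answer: -8636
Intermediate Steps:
a(I) = -49 + 14*I (a(I) = -49 + 7*(I + I) = -49 + 7*(2*I) = -49 + 14*I)
k(M) = -140 - 4*M (k(M) = -4*(M + (-49 + 14*6)) = -4*(M + (-49 + 84)) = -4*(M + 35) = -4*(35 + M) = -140 - 4*M)
U + k(10)*48 = 4 + (-140 - 4*10)*48 = 4 + (-140 - 40)*48 = 4 - 180*48 = 4 - 8640 = -8636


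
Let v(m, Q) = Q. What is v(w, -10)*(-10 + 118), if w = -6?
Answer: -1080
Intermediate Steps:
v(w, -10)*(-10 + 118) = -10*(-10 + 118) = -10*108 = -1080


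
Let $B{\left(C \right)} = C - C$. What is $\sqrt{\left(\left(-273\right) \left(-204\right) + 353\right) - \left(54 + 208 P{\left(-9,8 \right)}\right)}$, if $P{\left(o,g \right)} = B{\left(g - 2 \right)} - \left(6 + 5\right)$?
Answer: $\sqrt{58279} \approx 241.41$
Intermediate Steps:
$B{\left(C \right)} = 0$
$P{\left(o,g \right)} = -11$ ($P{\left(o,g \right)} = 0 - \left(6 + 5\right) = 0 - 11 = -11$)
$\sqrt{\left(\left(-273\right) \left(-204\right) + 353\right) - \left(54 + 208 P{\left(-9,8 \right)}\right)} = \sqrt{\left(\left(-273\right) \left(-204\right) + 353\right) - -2234} = \sqrt{\left(55692 + 353\right) + \left(2288 - 54\right)} = \sqrt{56045 + 2234} = \sqrt{58279}$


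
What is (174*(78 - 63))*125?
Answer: 326250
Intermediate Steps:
(174*(78 - 63))*125 = (174*15)*125 = 2610*125 = 326250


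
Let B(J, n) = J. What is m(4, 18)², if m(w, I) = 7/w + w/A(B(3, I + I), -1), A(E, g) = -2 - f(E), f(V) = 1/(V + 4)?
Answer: 49/3600 ≈ 0.013611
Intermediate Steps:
f(V) = 1/(4 + V)
A(E, g) = -2 - 1/(4 + E)
m(w, I) = 7/w - 7*w/15 (m(w, I) = 7/w + w/(((-9 - 2*3)/(4 + 3))) = 7/w + w/(((-9 - 6)/7)) = 7/w + w/(((⅐)*(-15))) = 7/w + w/(-15/7) = 7/w + w*(-7/15) = 7/w - 7*w/15)
m(4, 18)² = (7/4 - 7/15*4)² = (7*(¼) - 28/15)² = (7/4 - 28/15)² = (-7/60)² = 49/3600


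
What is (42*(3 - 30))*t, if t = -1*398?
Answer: 451332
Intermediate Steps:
t = -398
(42*(3 - 30))*t = (42*(3 - 30))*(-398) = (42*(-27))*(-398) = -1134*(-398) = 451332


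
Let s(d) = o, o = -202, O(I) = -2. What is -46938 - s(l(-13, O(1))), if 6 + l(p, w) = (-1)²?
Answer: -46736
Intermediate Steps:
l(p, w) = -5 (l(p, w) = -6 + (-1)² = -6 + 1 = -5)
s(d) = -202
-46938 - s(l(-13, O(1))) = -46938 - 1*(-202) = -46938 + 202 = -46736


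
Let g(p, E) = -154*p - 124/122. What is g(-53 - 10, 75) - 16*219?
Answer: 378016/61 ≈ 6197.0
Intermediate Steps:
g(p, E) = -62/61 - 154*p (g(p, E) = -154*p - 124*1/122 = -154*p - 62/61 = -62/61 - 154*p)
g(-53 - 10, 75) - 16*219 = (-62/61 - 154*(-53 - 10)) - 16*219 = (-62/61 - 154*(-63)) - 1*3504 = (-62/61 + 9702) - 3504 = 591760/61 - 3504 = 378016/61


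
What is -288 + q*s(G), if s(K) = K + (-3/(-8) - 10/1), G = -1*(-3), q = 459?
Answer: -26631/8 ≈ -3328.9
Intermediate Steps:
G = 3
s(K) = -77/8 + K (s(K) = K + (-3*(-⅛) - 10*1) = K + (3/8 - 10) = K - 77/8 = -77/8 + K)
-288 + q*s(G) = -288 + 459*(-77/8 + 3) = -288 + 459*(-53/8) = -288 - 24327/8 = -26631/8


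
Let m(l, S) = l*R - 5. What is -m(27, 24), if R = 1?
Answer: -22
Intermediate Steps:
m(l, S) = -5 + l (m(l, S) = l*1 - 5 = l - 5 = -5 + l)
-m(27, 24) = -(-5 + 27) = -1*22 = -22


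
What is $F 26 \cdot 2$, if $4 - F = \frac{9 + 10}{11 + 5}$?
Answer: $\frac{585}{4} \approx 146.25$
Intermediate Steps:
$F = \frac{45}{16}$ ($F = 4 - \frac{9 + 10}{11 + 5} = 4 - \frac{19}{16} = \frac{45}{16} \approx 2.8125$)
$F 26 \cdot 2 = \frac{45}{16} \cdot 26 \cdot 2 = \frac{585}{8} \cdot 2 = \frac{585}{4}$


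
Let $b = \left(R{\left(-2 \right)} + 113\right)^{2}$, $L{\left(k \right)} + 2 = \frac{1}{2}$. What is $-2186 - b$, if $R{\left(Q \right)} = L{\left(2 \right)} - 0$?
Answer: $- \frac{58473}{4} \approx -14618.0$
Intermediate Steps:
$L{\left(k \right)} = - \frac{3}{2}$ ($L{\left(k \right)} = -2 + \frac{1}{2} = - \frac{3}{2}$)
$R{\left(Q \right)} = - \frac{3}{2}$ ($R{\left(Q \right)} = - \frac{3}{2} - 0 = - \frac{3}{2} + 0 = - \frac{3}{2}$)
$b = \frac{49729}{4}$ ($b = \left(- \frac{3}{2} + 113\right)^{2} = \left(\frac{223}{2}\right)^{2} = \frac{49729}{4} \approx 12432.0$)
$-2186 - b = -2186 - \frac{49729}{4} = - \frac{58473}{4}$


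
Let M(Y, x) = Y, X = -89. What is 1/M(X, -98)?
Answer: -1/89 ≈ -0.011236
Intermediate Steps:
1/M(X, -98) = 1/(-89) = -1/89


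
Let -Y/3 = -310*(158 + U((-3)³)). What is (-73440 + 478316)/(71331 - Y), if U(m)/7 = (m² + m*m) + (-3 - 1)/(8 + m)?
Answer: -7692644/181802631 ≈ -0.042313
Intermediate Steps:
U(m) = -28/(8 + m) + 14*m² (U(m) = 7*((m² + m*m) + (-3 - 1)/(8 + m)) = 7*((m² + m²) - 4/(8 + m)) = 7*(2*m² - 4/(8 + m)) = 7*(-4/(8 + m) + 2*m²) = -28/(8 + m) + 14*m²)
Y = 183157920/19 (Y = -(-930)*(158 + 14*(-2 + ((-3)³)³ + 8*((-3)³)²)/(8 + (-3)³)) = -(-930)*(158 + 14*(-2 + (-27)³ + 8*(-27)²)/(8 - 27)) = -(-930)*(158 + 14*(-2 - 19683 + 8*729)/(-19)) = -(-930)*(158 + 14*(-1/19)*(-2 - 19683 + 5832)) = -(-930)*(158 + 14*(-1/19)*(-13853)) = -(-930)*(158 + 193942/19) = -(-930)*196944/19 = -3*(-61052640/19) = 183157920/19 ≈ 9.6399e+6)
(-73440 + 478316)/(71331 - Y) = (-73440 + 478316)/(71331 - 1*183157920/19) = 404876/(71331 - 183157920/19) = 404876/(-181802631/19) = 404876*(-19/181802631) = -7692644/181802631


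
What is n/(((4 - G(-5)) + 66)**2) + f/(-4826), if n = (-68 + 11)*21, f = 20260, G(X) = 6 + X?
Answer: -5679699/1276477 ≈ -4.4495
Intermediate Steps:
n = -1197 (n = -57*21 = -1197)
n/(((4 - G(-5)) + 66)**2) + f/(-4826) = -1197/((4 - (6 - 5)) + 66)**2 + 20260/(-4826) = -1197/((4 - 1*1) + 66)**2 + 20260*(-1/4826) = -1197/((4 - 1) + 66)**2 - 10130/2413 = -1197/(3 + 66)**2 - 10130/2413 = -1197/(69**2) - 10130/2413 = -1197/4761 - 10130/2413 = -1197*1/4761 - 10130/2413 = -133/529 - 10130/2413 = -5679699/1276477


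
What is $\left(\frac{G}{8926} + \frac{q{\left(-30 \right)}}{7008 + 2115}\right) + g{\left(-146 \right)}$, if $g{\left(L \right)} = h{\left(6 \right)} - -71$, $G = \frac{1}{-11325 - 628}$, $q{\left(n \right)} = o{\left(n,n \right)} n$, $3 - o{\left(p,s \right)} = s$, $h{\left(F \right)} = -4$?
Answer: $\frac{21703063794285}{324451825598} \approx 66.891$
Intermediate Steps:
$o{\left(p,s \right)} = 3 - s$
$q{\left(n \right)} = n \left(3 - n\right)$ ($q{\left(n \right)} = \left(3 - n\right) n = n \left(3 - n\right)$)
$G = - \frac{1}{11953}$ ($G = \frac{1}{-11953} = - \frac{1}{11953} \approx -8.3661 \cdot 10^{-5}$)
$g{\left(L \right)} = 67$ ($g{\left(L \right)} = -4 - -71 = -4 + 71 = 67$)
$\left(\frac{G}{8926} + \frac{q{\left(-30 \right)}}{7008 + 2115}\right) + g{\left(-146 \right)} = \left(- \frac{1}{11953 \cdot 8926} + \frac{\left(-30\right) \left(3 - -30\right)}{7008 + 2115}\right) + 67 = \left(\left(- \frac{1}{11953}\right) \frac{1}{8926} + \frac{\left(-30\right) \left(3 + 30\right)}{9123}\right) + 67 = \left(- \frac{1}{106692478} + \left(-30\right) 33 \cdot \frac{1}{9123}\right) + 67 = \left(- \frac{1}{106692478} - \frac{330}{3041}\right) + 67 = - \frac{35208520781}{324451825598} + 67 = \frac{21703063794285}{324451825598}$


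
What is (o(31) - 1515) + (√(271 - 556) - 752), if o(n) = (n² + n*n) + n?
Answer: -314 + I*√285 ≈ -314.0 + 16.882*I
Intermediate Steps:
o(n) = n + 2*n² (o(n) = (n² + n²) + n = 2*n² + n = n + 2*n²)
(o(31) - 1515) + (√(271 - 556) - 752) = (31*(1 + 2*31) - 1515) + (√(271 - 556) - 752) = (31*(1 + 62) - 1515) + (√(-285) - 752) = (31*63 - 1515) + (I*√285 - 752) = (1953 - 1515) + (-752 + I*√285) = 438 + (-752 + I*√285) = -314 + I*√285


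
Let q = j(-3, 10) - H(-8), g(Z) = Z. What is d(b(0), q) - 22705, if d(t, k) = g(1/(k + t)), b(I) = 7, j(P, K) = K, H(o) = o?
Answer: -567624/25 ≈ -22705.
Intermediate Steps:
q = 18 (q = 10 - 1*(-8) = 10 + 8 = 18)
d(t, k) = 1/(k + t)
d(b(0), q) - 22705 = 1/(18 + 7) - 22705 = 1/25 - 22705 = -567624/25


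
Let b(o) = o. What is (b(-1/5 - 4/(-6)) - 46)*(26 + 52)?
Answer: -17758/5 ≈ -3551.6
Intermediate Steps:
(b(-1/5 - 4/(-6)) - 46)*(26 + 52) = ((-1/5 - 4/(-6)) - 46)*(26 + 52) = ((-1*1/5 - 4*(-1/6)) - 46)*78 = ((-1/5 + 2/3) - 46)*78 = (7/15 - 46)*78 = -683/15*78 = -17758/5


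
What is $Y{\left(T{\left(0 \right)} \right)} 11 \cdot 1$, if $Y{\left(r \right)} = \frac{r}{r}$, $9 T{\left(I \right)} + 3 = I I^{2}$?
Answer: $11$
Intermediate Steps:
$T{\left(I \right)} = - \frac{1}{3} + \frac{I^{3}}{9}$ ($T{\left(I \right)} = - \frac{1}{3} + \frac{I I^{2}}{9} = - \frac{1}{3} + \frac{I^{3}}{9}$)
$Y{\left(r \right)} = 1$
$Y{\left(T{\left(0 \right)} \right)} 11 \cdot 1 = 1 \cdot 11 \cdot 1 = 11 \cdot 1 = 11$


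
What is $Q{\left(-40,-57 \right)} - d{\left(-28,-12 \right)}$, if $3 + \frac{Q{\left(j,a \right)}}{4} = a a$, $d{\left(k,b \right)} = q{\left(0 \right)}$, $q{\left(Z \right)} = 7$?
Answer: $12977$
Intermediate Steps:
$d{\left(k,b \right)} = 7$
$Q{\left(j,a \right)} = -12 + 4 a^{2}$ ($Q{\left(j,a \right)} = -12 + 4 a a = -12 + 4 a^{2}$)
$Q{\left(-40,-57 \right)} - d{\left(-28,-12 \right)} = \left(-12 + 4 \left(-57\right)^{2}\right) - 7 = \left(-12 + 4 \cdot 3249\right) - 7 = \left(-12 + 12996\right) - 7 = 12984 - 7 = 12977$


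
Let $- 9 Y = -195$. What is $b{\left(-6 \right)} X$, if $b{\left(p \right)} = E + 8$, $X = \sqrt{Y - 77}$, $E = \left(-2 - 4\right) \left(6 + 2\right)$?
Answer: $- \frac{40 i \sqrt{498}}{3} \approx - 297.55 i$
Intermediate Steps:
$Y = \frac{65}{3}$ ($Y = \left(- \frac{1}{9}\right) \left(-195\right) = \frac{65}{3} \approx 21.667$)
$E = -48$ ($E = \left(-6\right) 8 = -48$)
$X = \frac{i \sqrt{498}}{3}$ ($X = \sqrt{\frac{65}{3} - 77} = \sqrt{- \frac{166}{3}} = \frac{i \sqrt{498}}{3} \approx 7.4386 i$)
$b{\left(p \right)} = -40$ ($b{\left(p \right)} = -48 + 8 = -40$)
$b{\left(-6 \right)} X = - 40 \frac{i \sqrt{498}}{3} = - \frac{40 i \sqrt{498}}{3}$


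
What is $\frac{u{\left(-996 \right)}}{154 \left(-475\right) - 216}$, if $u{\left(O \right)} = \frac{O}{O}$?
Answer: $- \frac{1}{73366} \approx -1.363 \cdot 10^{-5}$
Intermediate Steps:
$u{\left(O \right)} = 1$
$\frac{u{\left(-996 \right)}}{154 \left(-475\right) - 216} = 1 \frac{1}{154 \left(-475\right) - 216} = 1 \frac{1}{-73150 - 216} = 1 \frac{1}{-73366} = 1 \left(- \frac{1}{73366}\right) = - \frac{1}{73366}$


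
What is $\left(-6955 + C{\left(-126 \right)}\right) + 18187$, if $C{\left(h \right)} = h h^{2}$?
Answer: $-1989144$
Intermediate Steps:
$C{\left(h \right)} = h^{3}$
$\left(-6955 + C{\left(-126 \right)}\right) + 18187 = \left(-6955 + \left(-126\right)^{3}\right) + 18187 = \left(-6955 - 2000376\right) + 18187 = -2007331 + 18187 = -1989144$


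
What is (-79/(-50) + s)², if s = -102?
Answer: 25210441/2500 ≈ 10084.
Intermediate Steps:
(-79/(-50) + s)² = (-79/(-50) - 102)² = (-79*(-1/50) - 102)² = (79/50 - 102)² = (-5021/50)² = 25210441/2500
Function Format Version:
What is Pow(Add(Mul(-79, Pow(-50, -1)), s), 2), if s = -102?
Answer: Rational(25210441, 2500) ≈ 10084.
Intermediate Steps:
Pow(Add(Mul(-79, Pow(-50, -1)), s), 2) = Pow(Add(Mul(-79, Pow(-50, -1)), -102), 2) = Pow(Add(Mul(-79, Rational(-1, 50)), -102), 2) = Pow(Add(Rational(79, 50), -102), 2) = Pow(Rational(-5021, 50), 2) = Rational(25210441, 2500)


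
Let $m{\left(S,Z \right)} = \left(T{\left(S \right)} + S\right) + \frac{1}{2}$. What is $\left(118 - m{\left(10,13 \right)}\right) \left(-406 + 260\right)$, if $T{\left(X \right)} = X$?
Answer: $-14235$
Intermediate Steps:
$m{\left(S,Z \right)} = \frac{1}{2} + 2 S$ ($m{\left(S,Z \right)} = \left(S + S\right) + \frac{1}{2} = 2 S + \frac{1}{2} = \frac{1}{2} + 2 S$)
$\left(118 - m{\left(10,13 \right)}\right) \left(-406 + 260\right) = \left(118 - \left(\frac{1}{2} + 2 \cdot 10\right)\right) \left(-406 + 260\right) = \left(118 - \left(\frac{1}{2} + 20\right)\right) \left(-146\right) = \left(118 - \frac{41}{2}\right) \left(-146\right) = \frac{195}{2} \left(-146\right) = -14235$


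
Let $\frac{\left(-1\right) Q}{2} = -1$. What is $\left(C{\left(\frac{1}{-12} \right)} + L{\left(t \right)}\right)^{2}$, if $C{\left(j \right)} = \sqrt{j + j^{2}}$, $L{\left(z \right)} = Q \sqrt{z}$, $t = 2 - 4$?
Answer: $- \frac{1163}{144} - \frac{\sqrt{22}}{3} \approx -9.6399$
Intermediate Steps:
$Q = 2$ ($Q = \left(-2\right) \left(-1\right) = 2$)
$t = -2$
$L{\left(z \right)} = 2 \sqrt{z}$
$\left(C{\left(\frac{1}{-12} \right)} + L{\left(t \right)}\right)^{2} = \left(\sqrt{\frac{1 + \frac{1}{-12}}{-12}} + 2 \sqrt{-2}\right)^{2} = \left(\sqrt{- \frac{1 - \frac{1}{12}}{12}} + 2 i \sqrt{2}\right)^{2} = \left(\sqrt{\left(- \frac{1}{12}\right) \frac{11}{12}} + 2 i \sqrt{2}\right)^{2} = \left(\sqrt{- \frac{11}{144}} + 2 i \sqrt{2}\right)^{2} = \left(\frac{i \sqrt{11}}{12} + 2 i \sqrt{2}\right)^{2} = \left(2 i \sqrt{2} + \frac{i \sqrt{11}}{12}\right)^{2}$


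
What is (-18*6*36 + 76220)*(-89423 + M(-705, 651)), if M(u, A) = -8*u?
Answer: -6060191956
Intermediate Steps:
(-18*6*36 + 76220)*(-89423 + M(-705, 651)) = (-18*6*36 + 76220)*(-89423 - 8*(-705)) = (-108*36 + 76220)*(-89423 + 5640) = (-3888 + 76220)*(-83783) = 72332*(-83783) = -6060191956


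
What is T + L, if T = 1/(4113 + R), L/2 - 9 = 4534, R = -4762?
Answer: 5896813/649 ≈ 9086.0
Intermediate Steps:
L = 9086 (L = 18 + 2*4534 = 18 + 9068 = 9086)
T = -1/649 (T = 1/(4113 - 4762) = 1/(-649) = -1/649 ≈ -0.0015408)
T + L = -1/649 + 9086 = 5896813/649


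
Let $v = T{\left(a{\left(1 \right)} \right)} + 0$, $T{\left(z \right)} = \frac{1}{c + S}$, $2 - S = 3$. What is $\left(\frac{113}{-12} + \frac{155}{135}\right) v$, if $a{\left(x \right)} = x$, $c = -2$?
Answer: $\frac{893}{324} \approx 2.7562$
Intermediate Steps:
$S = -1$ ($S = 2 - 3 = -1$)
$T{\left(z \right)} = - \frac{1}{3}$ ($T{\left(z \right)} = \frac{1}{-2 - 1} = \frac{1}{-3} = - \frac{1}{3}$)
$v = - \frac{1}{3}$ ($v = - \frac{1}{3} + 0 = - \frac{1}{3} \approx -0.33333$)
$\left(\frac{113}{-12} + \frac{155}{135}\right) v = \left(\frac{113}{-12} + \frac{155}{135}\right) \left(- \frac{1}{3}\right) = \left(113 \left(- \frac{1}{12}\right) + 155 \cdot \frac{1}{135}\right) \left(- \frac{1}{3}\right) = \left(- \frac{113}{12} + \frac{31}{27}\right) \left(- \frac{1}{3}\right) = \left(- \frac{893}{108}\right) \left(- \frac{1}{3}\right) = \frac{893}{324}$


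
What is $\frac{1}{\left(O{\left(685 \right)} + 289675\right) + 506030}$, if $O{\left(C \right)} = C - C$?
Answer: $\frac{1}{795705} \approx 1.2567 \cdot 10^{-6}$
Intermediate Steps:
$O{\left(C \right)} = 0$
$\frac{1}{\left(O{\left(685 \right)} + 289675\right) + 506030} = \frac{1}{\left(0 + 289675\right) + 506030} = \frac{1}{289675 + 506030} = \frac{1}{795705}$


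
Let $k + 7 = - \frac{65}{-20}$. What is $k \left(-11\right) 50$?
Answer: $\frac{4125}{2} \approx 2062.5$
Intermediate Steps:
$k = - \frac{15}{4}$ ($k = -7 - \frac{65}{-20} = -7 - - \frac{13}{4} = -7 + \frac{13}{4} = - \frac{15}{4} \approx -3.75$)
$k \left(-11\right) 50 = \left(- \frac{15}{4}\right) \left(-11\right) 50 = \frac{165}{4} \cdot 50 = \frac{4125}{2}$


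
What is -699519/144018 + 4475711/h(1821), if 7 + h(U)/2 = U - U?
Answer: -7673723096/24003 ≈ -3.1970e+5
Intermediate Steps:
h(U) = -14 (h(U) = -14 + 2*(U - U) = -14 + 2*0 = -14 + 0 = -14)
-699519/144018 + 4475711/h(1821) = -699519/144018 + 4475711/(-14) = -699519*1/144018 + 4475711*(-1/14) = -233173/48006 - 4475711/14 = -7673723096/24003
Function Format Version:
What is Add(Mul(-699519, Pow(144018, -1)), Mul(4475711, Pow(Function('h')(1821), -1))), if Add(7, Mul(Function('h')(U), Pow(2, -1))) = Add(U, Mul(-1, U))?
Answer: Rational(-7673723096, 24003) ≈ -3.1970e+5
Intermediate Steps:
Function('h')(U) = -14 (Function('h')(U) = Add(-14, Mul(2, Add(U, Mul(-1, U)))) = Add(-14, Mul(2, 0)) = Add(-14, 0) = -14)
Add(Mul(-699519, Pow(144018, -1)), Mul(4475711, Pow(Function('h')(1821), -1))) = Add(Mul(-699519, Pow(144018, -1)), Mul(4475711, Pow(-14, -1))) = Add(Mul(-699519, Rational(1, 144018)), Mul(4475711, Rational(-1, 14))) = Add(Rational(-233173, 48006), Rational(-4475711, 14)) = Rational(-7673723096, 24003)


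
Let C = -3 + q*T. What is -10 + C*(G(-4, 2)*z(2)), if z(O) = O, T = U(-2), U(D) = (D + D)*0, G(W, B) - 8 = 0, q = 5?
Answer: -58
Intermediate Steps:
G(W, B) = 8 (G(W, B) = 8 + 0 = 8)
U(D) = 0 (U(D) = (2*D)*0 = 0)
T = 0
C = -3 (C = -3 + 5*0 = -3 + 0 = -3)
-10 + C*(G(-4, 2)*z(2)) = -10 - 24*2 = -10 - 3*16 = -10 - 48 = -58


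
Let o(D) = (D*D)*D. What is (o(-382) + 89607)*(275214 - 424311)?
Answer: 8297749165017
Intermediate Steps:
o(D) = D**3 (o(D) = D**2*D = D**3)
(o(-382) + 89607)*(275214 - 424311) = ((-382)**3 + 89607)*(275214 - 424311) = (-55742968 + 89607)*(-149097) = -55653361*(-149097) = 8297749165017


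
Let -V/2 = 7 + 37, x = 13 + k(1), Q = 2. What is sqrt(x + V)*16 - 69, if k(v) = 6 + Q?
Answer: -69 + 16*I*sqrt(67) ≈ -69.0 + 130.97*I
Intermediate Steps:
k(v) = 8 (k(v) = 6 + 2 = 8)
x = 21 (x = 13 + 8 = 21)
V = -88 (V = -2*(7 + 37) = -2*44 = -88)
sqrt(x + V)*16 - 69 = sqrt(21 - 88)*16 - 69 = sqrt(-67)*16 - 69 = (I*sqrt(67))*16 - 69 = 16*I*sqrt(67) - 69 = -69 + 16*I*sqrt(67)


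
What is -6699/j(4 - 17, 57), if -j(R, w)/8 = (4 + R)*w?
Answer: -2233/1368 ≈ -1.6323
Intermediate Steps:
j(R, w) = -8*w*(4 + R) (j(R, w) = -8*(4 + R)*w = -8*w*(4 + R))
-6699/j(4 - 17, 57) = -6699*(-1/(456*(4 + (4 - 17)))) = -6699*(-1/(456*(4 - 13))) = -6699/((-8*57*(-9))) = -6699/4104 = -6699*1/4104 = -2233/1368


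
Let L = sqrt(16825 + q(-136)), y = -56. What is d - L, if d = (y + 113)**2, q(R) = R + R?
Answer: 3249 - sqrt(16553) ≈ 3120.3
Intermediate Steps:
q(R) = 2*R
L = sqrt(16553) (L = sqrt(16825 + 2*(-136)) = sqrt(16825 - 272) = sqrt(16553) ≈ 128.66)
d = 3249 (d = (-56 + 113)**2 = 57**2 = 3249)
d - L = 3249 - sqrt(16553)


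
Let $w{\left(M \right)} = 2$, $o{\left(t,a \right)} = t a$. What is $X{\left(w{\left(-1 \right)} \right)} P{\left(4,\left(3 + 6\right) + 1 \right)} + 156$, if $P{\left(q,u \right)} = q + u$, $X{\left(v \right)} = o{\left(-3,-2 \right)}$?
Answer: $240$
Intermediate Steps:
$o{\left(t,a \right)} = a t$
$X{\left(v \right)} = 6$ ($X{\left(v \right)} = \left(-2\right) \left(-3\right) = 6$)
$X{\left(w{\left(-1 \right)} \right)} P{\left(4,\left(3 + 6\right) + 1 \right)} + 156 = 6 \left(4 + \left(\left(3 + 6\right) + 1\right)\right) + 156 = 6 \left(4 + \left(9 + 1\right)\right) + 156 = 6 \left(4 + 10\right) + 156 = 6 \cdot 14 + 156 = 84 + 156 = 240$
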